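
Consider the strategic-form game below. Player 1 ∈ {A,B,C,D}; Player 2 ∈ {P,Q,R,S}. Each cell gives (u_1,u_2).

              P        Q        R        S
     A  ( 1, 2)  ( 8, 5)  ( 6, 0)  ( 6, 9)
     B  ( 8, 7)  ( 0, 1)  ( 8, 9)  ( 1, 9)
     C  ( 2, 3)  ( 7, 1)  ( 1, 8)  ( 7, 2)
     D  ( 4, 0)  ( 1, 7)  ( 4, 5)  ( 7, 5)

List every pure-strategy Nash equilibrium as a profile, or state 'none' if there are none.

(A,P): not NE [P1→B gives 8>1; P2→S gives 9>2]
(A,Q): not NE [P2→S gives 9>5]
(A,R): not NE [P1→B gives 8>6; P2→S gives 9>0]
(A,S): not NE [P1→D gives 7>6]
(B,P): not NE [P2→S gives 9>7]
(B,Q): not NE [P1→A gives 8>0; P2→S gives 9>1]
(B,R): NE
(B,S): not NE [P1→D gives 7>1]
(C,P): not NE [P1→B gives 8>2; P2→R gives 8>3]
(C,Q): not NE [P1→A gives 8>7; P2→R gives 8>1]
(C,R): not NE [P1→B gives 8>1]
(C,S): not NE [P2→R gives 8>2]
(D,P): not NE [P1→B gives 8>4; P2→Q gives 7>0]
(D,Q): not NE [P1→A gives 8>1]
(D,R): not NE [P1→B gives 8>4; P2→Q gives 7>5]
(D,S): not NE [P2→Q gives 7>5]

NE set: (B,R)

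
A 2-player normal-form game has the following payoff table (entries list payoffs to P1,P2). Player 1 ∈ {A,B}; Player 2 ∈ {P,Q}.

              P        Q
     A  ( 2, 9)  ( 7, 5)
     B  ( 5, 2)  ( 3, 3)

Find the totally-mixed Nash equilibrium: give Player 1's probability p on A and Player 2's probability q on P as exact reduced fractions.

P1 indiff ⇒ q·2+(1-q)·7 = q·5+(1-q)·3 ⇒ q(-3) = (1-q)(-4) ⇒ q = 4/7
P2 indiff ⇒ p·9+(1-p)·2 = p·5+(1-p)·3 ⇒ p(4) = (1-p)(1) ⇒ p = 1/5

p=1/5, q=4/7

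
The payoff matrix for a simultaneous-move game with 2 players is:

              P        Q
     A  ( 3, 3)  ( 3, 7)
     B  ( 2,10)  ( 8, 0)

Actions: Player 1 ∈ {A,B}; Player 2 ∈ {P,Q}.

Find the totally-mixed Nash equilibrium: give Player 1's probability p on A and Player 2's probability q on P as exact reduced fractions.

(p,q) = (5/7, 5/6)

P1 indiff ⇒ q·3+(1-q)·3 = q·2+(1-q)·8 ⇒ q(1) = (1-q)(5) ⇒ q = 5/6
P2 indiff ⇒ p·3+(1-p)·10 = p·7+(1-p)·0 ⇒ p(-4) = (1-p)(-10) ⇒ p = 5/7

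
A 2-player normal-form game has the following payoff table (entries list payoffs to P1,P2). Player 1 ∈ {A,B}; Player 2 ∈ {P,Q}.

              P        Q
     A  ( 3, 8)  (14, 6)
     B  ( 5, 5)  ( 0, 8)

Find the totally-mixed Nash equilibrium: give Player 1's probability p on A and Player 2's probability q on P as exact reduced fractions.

P1 indiff ⇒ q·3+(1-q)·14 = q·5+(1-q)·0 ⇒ q(-2) = (1-q)(-14) ⇒ q = 7/8
P2 indiff ⇒ p·8+(1-p)·5 = p·6+(1-p)·8 ⇒ p(2) = (1-p)(3) ⇒ p = 3/5

P1 mixes 3/5 on A; P2 mixes 7/8 on P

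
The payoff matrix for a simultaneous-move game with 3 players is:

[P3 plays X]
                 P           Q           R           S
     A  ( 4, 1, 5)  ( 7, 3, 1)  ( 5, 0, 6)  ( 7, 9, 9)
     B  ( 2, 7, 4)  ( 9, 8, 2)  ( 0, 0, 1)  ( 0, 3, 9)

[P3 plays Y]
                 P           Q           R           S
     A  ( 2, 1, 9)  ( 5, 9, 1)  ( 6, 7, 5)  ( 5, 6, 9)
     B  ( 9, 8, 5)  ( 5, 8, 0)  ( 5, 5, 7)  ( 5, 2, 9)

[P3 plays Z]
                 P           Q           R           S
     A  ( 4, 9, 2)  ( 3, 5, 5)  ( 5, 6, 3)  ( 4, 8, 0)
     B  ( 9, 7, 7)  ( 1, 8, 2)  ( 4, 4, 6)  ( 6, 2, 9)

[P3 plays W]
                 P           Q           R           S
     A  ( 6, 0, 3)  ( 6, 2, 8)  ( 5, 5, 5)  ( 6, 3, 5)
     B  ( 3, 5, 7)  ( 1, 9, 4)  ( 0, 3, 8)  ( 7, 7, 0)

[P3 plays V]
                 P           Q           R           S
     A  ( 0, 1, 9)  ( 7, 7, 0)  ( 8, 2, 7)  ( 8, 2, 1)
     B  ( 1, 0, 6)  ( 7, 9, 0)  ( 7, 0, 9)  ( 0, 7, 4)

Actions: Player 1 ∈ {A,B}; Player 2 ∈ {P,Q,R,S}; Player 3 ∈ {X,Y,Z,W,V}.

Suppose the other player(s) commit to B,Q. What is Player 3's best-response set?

BR_3 = {W}

u_3(X vs B,Q) = 2
u_3(Y vs B,Q) = 0
u_3(Z vs B,Q) = 2
u_3(W vs B,Q) = 4
u_3(V vs B,Q) = 0
max payoff 4 at {W}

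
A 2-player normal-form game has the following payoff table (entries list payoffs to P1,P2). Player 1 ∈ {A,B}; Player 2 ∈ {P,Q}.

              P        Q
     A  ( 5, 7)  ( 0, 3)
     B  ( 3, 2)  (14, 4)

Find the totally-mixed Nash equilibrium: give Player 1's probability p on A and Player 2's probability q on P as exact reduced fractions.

P1 indiff ⇒ q·5+(1-q)·0 = q·3+(1-q)·14 ⇒ q(2) = (1-q)(14) ⇒ q = 7/8
P2 indiff ⇒ p·7+(1-p)·2 = p·3+(1-p)·4 ⇒ p(4) = (1-p)(2) ⇒ p = 1/3

p=1/3, q=7/8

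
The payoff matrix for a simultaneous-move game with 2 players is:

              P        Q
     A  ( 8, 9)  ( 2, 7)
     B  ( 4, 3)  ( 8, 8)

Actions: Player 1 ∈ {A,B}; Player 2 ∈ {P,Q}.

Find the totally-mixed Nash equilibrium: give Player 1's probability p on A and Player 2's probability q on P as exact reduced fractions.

P1 mixes 5/7 on A; P2 mixes 3/5 on P

P1 indiff ⇒ q·8+(1-q)·2 = q·4+(1-q)·8 ⇒ q(4) = (1-q)(6) ⇒ q = 3/5
P2 indiff ⇒ p·9+(1-p)·3 = p·7+(1-p)·8 ⇒ p(2) = (1-p)(5) ⇒ p = 5/7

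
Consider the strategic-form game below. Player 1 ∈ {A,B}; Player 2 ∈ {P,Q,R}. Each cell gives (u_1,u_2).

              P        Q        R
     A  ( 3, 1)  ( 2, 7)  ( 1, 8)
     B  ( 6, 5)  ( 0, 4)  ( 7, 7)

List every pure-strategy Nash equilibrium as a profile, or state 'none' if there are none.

NE set: (B,R)

(A,P): not NE [P1→B gives 6>3; P2→R gives 8>1]
(A,Q): not NE [P2→R gives 8>7]
(A,R): not NE [P1→B gives 7>1]
(B,P): not NE [P2→R gives 7>5]
(B,Q): not NE [P1→A gives 2>0; P2→R gives 7>4]
(B,R): NE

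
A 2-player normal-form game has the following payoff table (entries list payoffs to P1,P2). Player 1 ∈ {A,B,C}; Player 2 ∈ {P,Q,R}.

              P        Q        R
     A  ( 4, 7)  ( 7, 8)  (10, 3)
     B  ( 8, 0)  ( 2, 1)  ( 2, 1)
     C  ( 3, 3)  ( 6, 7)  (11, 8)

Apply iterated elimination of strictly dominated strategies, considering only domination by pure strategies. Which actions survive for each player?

Survivors P1:{A,C} P2:{Q,R}

P2 drop P (Q beats it: A:8>7 B:1>0 C:7>3)
P1 drop B (A beats it: Q:7>2 R:10>2)
P1→{A,C} P2→{Q,R}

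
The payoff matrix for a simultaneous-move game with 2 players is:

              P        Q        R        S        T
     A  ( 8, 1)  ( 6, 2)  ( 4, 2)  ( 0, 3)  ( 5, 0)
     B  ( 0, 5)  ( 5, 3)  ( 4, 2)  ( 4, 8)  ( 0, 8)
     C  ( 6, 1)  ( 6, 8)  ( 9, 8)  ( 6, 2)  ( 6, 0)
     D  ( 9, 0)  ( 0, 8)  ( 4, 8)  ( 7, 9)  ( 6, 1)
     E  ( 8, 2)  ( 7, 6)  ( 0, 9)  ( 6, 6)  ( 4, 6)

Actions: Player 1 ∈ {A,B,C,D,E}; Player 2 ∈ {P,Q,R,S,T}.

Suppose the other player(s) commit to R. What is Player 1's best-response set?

P1 best: {C}

u_1(A vs R) = 4
u_1(B vs R) = 4
u_1(C vs R) = 9
u_1(D vs R) = 4
u_1(E vs R) = 0
max payoff 9 at {C}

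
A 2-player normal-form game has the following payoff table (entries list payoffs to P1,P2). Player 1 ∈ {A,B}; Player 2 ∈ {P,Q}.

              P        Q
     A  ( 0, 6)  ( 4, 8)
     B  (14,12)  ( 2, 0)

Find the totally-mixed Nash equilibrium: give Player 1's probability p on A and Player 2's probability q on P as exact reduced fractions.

P1 indiff ⇒ q·0+(1-q)·4 = q·14+(1-q)·2 ⇒ q(-14) = (1-q)(-2) ⇒ q = 1/8
P2 indiff ⇒ p·6+(1-p)·12 = p·8+(1-p)·0 ⇒ p(-2) = (1-p)(-12) ⇒ p = 6/7

P1 mixes 6/7 on A; P2 mixes 1/8 on P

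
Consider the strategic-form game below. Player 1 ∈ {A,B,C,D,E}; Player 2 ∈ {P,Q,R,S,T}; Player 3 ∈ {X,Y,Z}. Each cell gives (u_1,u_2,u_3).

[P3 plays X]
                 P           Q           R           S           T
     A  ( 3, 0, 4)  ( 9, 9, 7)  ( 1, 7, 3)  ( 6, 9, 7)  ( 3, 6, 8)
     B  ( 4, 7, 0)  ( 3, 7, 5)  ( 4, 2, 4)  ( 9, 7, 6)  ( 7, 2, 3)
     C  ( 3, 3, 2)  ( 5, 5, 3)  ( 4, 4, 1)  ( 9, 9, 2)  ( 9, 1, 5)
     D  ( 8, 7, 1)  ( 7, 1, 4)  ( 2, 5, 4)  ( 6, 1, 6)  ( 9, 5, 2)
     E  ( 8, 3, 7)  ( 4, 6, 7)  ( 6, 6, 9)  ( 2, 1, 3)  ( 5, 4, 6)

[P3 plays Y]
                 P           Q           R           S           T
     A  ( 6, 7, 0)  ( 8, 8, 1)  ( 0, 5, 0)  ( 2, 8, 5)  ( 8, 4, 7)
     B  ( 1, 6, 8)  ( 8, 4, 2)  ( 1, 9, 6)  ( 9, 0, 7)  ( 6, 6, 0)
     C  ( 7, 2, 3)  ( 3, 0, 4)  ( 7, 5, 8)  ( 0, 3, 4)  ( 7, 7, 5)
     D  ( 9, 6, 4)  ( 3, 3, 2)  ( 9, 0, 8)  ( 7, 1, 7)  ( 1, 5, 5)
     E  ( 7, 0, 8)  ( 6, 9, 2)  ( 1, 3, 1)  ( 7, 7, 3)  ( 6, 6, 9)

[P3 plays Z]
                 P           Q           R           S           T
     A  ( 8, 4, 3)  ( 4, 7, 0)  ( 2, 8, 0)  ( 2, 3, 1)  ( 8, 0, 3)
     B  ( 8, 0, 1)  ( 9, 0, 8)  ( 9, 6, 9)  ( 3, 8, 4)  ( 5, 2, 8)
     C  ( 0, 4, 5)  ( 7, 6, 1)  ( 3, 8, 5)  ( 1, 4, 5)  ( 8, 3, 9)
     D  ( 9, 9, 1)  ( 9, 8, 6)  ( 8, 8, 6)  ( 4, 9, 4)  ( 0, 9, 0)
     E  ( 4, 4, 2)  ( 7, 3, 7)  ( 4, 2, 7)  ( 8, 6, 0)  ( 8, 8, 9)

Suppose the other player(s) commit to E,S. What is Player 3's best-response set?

P3 best: {X,Y}

u_3(X vs E,S) = 3
u_3(Y vs E,S) = 3
u_3(Z vs E,S) = 0
max payoff 3 at {X,Y}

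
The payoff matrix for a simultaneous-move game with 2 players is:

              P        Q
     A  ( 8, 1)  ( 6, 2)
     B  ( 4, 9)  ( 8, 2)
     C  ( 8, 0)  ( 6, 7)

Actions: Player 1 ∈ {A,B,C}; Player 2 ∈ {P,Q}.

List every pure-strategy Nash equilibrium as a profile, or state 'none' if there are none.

(A,P): not NE [P2→Q gives 2>1]
(A,Q): not NE [P1→B gives 8>6]
(B,P): not NE [P1→C gives 8>4]
(B,Q): not NE [P2→P gives 9>2]
(C,P): not NE [P2→Q gives 7>0]
(C,Q): not NE [P1→B gives 8>6]

PSNE: ∅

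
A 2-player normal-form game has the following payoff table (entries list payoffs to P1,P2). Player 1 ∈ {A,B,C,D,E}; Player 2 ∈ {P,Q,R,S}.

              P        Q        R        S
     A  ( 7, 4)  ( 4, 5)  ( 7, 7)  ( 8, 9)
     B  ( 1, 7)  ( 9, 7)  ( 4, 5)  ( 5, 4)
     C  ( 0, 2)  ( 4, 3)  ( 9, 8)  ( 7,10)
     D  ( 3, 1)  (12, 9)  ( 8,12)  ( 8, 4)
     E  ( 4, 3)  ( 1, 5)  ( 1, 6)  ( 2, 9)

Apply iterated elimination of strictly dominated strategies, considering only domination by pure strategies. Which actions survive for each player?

P1 drop B (D beats it: P:3>1 Q:12>9 R:8>4 S:8>5)
P1 drop E (A beats it: P:7>4 Q:4>1 R:7>1 S:8>2)
P2 drop P (Q beats it: A:5>4 C:3>2 D:9>1)
P2 drop Q (R beats it: A:7>5 C:8>3 D:12>9)
P1→{A,C,D} P2→{R,S}

IESDS → P1:{A,C,D} P2:{R,S}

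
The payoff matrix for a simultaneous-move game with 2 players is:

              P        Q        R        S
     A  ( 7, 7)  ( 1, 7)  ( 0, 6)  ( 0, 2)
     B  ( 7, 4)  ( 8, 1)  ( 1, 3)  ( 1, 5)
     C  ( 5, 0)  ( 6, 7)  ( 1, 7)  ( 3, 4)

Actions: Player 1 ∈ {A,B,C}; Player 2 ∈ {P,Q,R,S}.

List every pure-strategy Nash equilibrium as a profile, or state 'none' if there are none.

(A,P): NE
(A,Q): not NE [P1→B gives 8>1]
(A,R): not NE [P1→C gives 1>0; P2→Q gives 7>6]
(A,S): not NE [P1→C gives 3>0; P2→Q gives 7>2]
(B,P): not NE [P2→S gives 5>4]
(B,Q): not NE [P2→S gives 5>1]
(B,R): not NE [P2→S gives 5>3]
(B,S): not NE [P1→C gives 3>1]
(C,P): not NE [P1→B gives 7>5; P2→R gives 7>0]
(C,Q): not NE [P1→B gives 8>6]
(C,R): NE
(C,S): not NE [P2→R gives 7>4]

Nash profiles: (A,P), (C,R)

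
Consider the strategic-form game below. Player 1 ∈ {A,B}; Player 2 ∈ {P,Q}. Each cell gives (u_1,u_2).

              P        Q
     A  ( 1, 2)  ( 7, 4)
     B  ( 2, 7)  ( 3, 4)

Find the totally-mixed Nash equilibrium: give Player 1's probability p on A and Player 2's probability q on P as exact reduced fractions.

P1 indiff ⇒ q·1+(1-q)·7 = q·2+(1-q)·3 ⇒ q(-1) = (1-q)(-4) ⇒ q = 4/5
P2 indiff ⇒ p·2+(1-p)·7 = p·4+(1-p)·4 ⇒ p(-2) = (1-p)(-3) ⇒ p = 3/5

P1 mixes 3/5 on A; P2 mixes 4/5 on P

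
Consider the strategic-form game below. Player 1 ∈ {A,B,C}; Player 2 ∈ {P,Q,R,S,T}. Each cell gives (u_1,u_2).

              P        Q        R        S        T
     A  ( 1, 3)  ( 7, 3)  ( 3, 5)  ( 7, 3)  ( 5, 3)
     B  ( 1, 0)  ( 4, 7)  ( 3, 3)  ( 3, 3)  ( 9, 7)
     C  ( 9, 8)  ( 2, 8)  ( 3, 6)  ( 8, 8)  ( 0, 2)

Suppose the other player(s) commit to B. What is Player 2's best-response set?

u_2(P vs B) = 0
u_2(Q vs B) = 7
u_2(R vs B) = 3
u_2(S vs B) = 3
u_2(T vs B) = 7
max payoff 7 at {Q,T}

BR_2 = {Q,T}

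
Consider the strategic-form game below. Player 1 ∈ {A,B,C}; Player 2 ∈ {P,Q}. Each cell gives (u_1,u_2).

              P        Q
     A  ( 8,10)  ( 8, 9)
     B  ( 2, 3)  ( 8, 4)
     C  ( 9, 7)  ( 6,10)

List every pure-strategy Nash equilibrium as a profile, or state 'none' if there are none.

Nash profiles: (B,Q)

(A,P): not NE [P1→C gives 9>8]
(A,Q): not NE [P2→P gives 10>9]
(B,P): not NE [P1→C gives 9>2; P2→Q gives 4>3]
(B,Q): NE
(C,P): not NE [P2→Q gives 10>7]
(C,Q): not NE [P1→B gives 8>6]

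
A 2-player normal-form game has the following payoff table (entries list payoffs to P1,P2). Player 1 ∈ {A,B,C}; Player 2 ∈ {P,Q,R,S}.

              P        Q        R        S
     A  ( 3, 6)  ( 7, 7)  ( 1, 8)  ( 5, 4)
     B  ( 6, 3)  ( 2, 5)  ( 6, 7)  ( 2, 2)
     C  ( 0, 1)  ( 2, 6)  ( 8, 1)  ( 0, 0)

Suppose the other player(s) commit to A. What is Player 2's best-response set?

u_2(P vs A) = 6
u_2(Q vs A) = 7
u_2(R vs A) = 8
u_2(S vs A) = 4
max payoff 8 at {R}

BR_2 = {R}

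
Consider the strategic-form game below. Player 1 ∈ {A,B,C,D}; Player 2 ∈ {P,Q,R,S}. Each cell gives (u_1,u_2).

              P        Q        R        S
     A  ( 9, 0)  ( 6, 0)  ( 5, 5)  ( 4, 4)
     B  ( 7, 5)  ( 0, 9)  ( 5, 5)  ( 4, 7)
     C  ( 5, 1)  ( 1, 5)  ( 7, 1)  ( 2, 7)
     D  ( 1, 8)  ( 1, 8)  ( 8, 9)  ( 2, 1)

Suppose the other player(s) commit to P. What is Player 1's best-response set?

BR_1 = {A}

u_1(A vs P) = 9
u_1(B vs P) = 7
u_1(C vs P) = 5
u_1(D vs P) = 1
max payoff 9 at {A}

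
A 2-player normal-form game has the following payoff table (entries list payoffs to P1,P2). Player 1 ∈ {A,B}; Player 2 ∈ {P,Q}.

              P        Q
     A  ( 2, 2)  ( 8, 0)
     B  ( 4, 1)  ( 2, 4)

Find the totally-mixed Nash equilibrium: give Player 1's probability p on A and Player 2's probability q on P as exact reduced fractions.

P1 indiff ⇒ q·2+(1-q)·8 = q·4+(1-q)·2 ⇒ q(-2) = (1-q)(-6) ⇒ q = 3/4
P2 indiff ⇒ p·2+(1-p)·1 = p·0+(1-p)·4 ⇒ p(2) = (1-p)(3) ⇒ p = 3/5

P1 mixes 3/5 on A; P2 mixes 3/4 on P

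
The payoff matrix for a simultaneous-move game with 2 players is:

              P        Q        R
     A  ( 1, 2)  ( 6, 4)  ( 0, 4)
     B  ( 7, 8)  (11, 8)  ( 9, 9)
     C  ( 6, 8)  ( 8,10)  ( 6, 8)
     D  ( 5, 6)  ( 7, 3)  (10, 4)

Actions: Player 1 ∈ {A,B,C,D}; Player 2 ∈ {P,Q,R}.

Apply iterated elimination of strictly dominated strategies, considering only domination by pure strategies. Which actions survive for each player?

P1 drop A (B beats it: P:7>1 Q:11>6 R:9>0)
P1 drop C (B beats it: P:7>6 Q:11>8 R:9>6)
P2 drop Q (R beats it: B:9>8 D:4>3)
P1→{B,D} P2→{P,R}

IESDS → P1:{B,D} P2:{P,R}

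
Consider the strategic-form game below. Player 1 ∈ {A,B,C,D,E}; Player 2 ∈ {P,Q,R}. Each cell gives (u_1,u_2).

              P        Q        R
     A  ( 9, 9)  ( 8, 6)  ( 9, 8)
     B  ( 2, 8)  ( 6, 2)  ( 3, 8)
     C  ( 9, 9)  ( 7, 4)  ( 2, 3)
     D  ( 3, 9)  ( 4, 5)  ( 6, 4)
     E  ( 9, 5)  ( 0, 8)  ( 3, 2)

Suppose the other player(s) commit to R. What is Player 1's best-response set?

BR_1 = {A}

u_1(A vs R) = 9
u_1(B vs R) = 3
u_1(C vs R) = 2
u_1(D vs R) = 6
u_1(E vs R) = 3
max payoff 9 at {A}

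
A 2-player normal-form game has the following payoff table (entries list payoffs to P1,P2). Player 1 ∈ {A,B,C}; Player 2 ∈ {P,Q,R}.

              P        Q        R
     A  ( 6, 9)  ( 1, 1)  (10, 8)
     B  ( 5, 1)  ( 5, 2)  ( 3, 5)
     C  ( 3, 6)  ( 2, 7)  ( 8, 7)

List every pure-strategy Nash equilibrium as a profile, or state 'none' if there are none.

PSNE = {(A,P)}

(A,P): NE
(A,Q): not NE [P1→B gives 5>1; P2→P gives 9>1]
(A,R): not NE [P2→P gives 9>8]
(B,P): not NE [P1→A gives 6>5; P2→R gives 5>1]
(B,Q): not NE [P2→R gives 5>2]
(B,R): not NE [P1→A gives 10>3]
(C,P): not NE [P1→A gives 6>3; P2→R gives 7>6]
(C,Q): not NE [P1→B gives 5>2]
(C,R): not NE [P1→A gives 10>8]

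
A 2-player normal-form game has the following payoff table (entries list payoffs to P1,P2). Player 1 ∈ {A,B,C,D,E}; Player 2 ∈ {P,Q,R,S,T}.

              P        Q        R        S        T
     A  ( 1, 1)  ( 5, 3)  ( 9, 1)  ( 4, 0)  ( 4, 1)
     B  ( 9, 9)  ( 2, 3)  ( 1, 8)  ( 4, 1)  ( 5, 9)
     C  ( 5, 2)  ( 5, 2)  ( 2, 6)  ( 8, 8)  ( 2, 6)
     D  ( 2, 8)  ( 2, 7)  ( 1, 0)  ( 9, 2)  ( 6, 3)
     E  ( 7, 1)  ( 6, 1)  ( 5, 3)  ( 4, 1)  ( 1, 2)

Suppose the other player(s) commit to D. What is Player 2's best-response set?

u_2(P vs D) = 8
u_2(Q vs D) = 7
u_2(R vs D) = 0
u_2(S vs D) = 2
u_2(T vs D) = 3
max payoff 8 at {P}

P2 best: {P}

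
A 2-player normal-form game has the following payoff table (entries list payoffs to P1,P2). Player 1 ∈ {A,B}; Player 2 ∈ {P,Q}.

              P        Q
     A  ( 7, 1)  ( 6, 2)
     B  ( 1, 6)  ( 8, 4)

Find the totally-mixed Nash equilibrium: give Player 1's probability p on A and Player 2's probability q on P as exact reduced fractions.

(p,q) = (2/3, 1/4)

P1 indiff ⇒ q·7+(1-q)·6 = q·1+(1-q)·8 ⇒ q(6) = (1-q)(2) ⇒ q = 1/4
P2 indiff ⇒ p·1+(1-p)·6 = p·2+(1-p)·4 ⇒ p(-1) = (1-p)(-2) ⇒ p = 2/3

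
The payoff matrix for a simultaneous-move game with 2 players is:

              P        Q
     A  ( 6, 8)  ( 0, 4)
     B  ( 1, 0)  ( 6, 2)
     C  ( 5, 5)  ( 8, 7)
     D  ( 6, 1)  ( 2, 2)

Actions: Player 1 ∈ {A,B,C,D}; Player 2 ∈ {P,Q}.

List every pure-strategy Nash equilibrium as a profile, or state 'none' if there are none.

(A,P): NE
(A,Q): not NE [P1→C gives 8>0; P2→P gives 8>4]
(B,P): not NE [P1→D gives 6>1; P2→Q gives 2>0]
(B,Q): not NE [P1→C gives 8>6]
(C,P): not NE [P1→D gives 6>5; P2→Q gives 7>5]
(C,Q): NE
(D,P): not NE [P2→Q gives 2>1]
(D,Q): not NE [P1→C gives 8>2]

PSNE = {(A,P), (C,Q)}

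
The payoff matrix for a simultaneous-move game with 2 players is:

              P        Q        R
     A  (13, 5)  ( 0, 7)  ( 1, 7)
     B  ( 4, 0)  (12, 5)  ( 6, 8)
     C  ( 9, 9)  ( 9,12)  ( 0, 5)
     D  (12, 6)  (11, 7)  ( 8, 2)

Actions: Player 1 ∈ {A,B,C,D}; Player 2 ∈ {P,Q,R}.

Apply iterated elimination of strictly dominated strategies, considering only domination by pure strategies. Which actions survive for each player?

Remaining: P1:{B,D} P2:{Q,R}

P1 drop C (D beats it: P:12>9 Q:11>9 R:8>0)
P2 drop P (Q beats it: A:7>5 B:5>0 D:7>6)
P1 drop A (B beats it: Q:12>0 R:6>1)
P1→{B,D} P2→{Q,R}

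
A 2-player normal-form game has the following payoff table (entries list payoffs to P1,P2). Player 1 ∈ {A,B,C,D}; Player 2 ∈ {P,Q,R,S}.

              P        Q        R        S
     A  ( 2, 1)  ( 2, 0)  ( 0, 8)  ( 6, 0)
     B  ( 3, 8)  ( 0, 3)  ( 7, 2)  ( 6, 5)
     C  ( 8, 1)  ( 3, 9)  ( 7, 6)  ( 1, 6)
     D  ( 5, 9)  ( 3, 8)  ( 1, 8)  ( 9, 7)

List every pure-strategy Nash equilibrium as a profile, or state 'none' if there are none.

(A,P): not NE [P1→C gives 8>2; P2→R gives 8>1]
(A,Q): not NE [P1→D gives 3>2; P2→R gives 8>0]
(A,R): not NE [P1→C gives 7>0]
(A,S): not NE [P1→D gives 9>6; P2→R gives 8>0]
(B,P): not NE [P1→C gives 8>3]
(B,Q): not NE [P1→D gives 3>0; P2→P gives 8>3]
(B,R): not NE [P2→P gives 8>2]
(B,S): not NE [P1→D gives 9>6; P2→P gives 8>5]
(C,P): not NE [P2→Q gives 9>1]
(C,Q): NE
(C,R): not NE [P2→Q gives 9>6]
(C,S): not NE [P1→D gives 9>1; P2→Q gives 9>6]
(D,P): not NE [P1→C gives 8>5]
(D,Q): not NE [P2→P gives 9>8]
(D,R): not NE [P1→C gives 7>1; P2→P gives 9>8]
(D,S): not NE [P2→P gives 9>7]

PSNE = {(C,Q)}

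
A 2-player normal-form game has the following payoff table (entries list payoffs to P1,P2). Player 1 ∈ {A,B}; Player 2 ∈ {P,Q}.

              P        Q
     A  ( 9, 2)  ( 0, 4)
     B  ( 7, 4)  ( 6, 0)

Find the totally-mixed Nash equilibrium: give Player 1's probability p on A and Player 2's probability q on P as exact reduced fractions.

(p,q) = (2/3, 3/4)

P1 indiff ⇒ q·9+(1-q)·0 = q·7+(1-q)·6 ⇒ q(2) = (1-q)(6) ⇒ q = 3/4
P2 indiff ⇒ p·2+(1-p)·4 = p·4+(1-p)·0 ⇒ p(-2) = (1-p)(-4) ⇒ p = 2/3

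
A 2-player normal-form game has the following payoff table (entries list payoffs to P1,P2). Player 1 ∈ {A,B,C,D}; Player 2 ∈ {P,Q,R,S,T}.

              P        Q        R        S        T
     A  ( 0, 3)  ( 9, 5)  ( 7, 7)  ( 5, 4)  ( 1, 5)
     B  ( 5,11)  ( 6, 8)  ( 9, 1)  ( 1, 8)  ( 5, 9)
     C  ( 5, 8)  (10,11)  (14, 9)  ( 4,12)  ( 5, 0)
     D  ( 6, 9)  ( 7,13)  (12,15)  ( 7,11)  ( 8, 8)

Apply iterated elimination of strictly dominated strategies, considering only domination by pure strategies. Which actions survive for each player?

Remaining: P1:{A,C,D} P2:{Q,R,S}

P1 drop B (D beats it: P:6>5 Q:7>6 R:12>9 S:7>1 T:8>5)
P2 drop P (Q beats it: A:5>3 C:11>8 D:13>9)
P2 drop T (R beats it: A:7>5 C:9>0 D:15>8)
P1→{A,C,D} P2→{Q,R,S}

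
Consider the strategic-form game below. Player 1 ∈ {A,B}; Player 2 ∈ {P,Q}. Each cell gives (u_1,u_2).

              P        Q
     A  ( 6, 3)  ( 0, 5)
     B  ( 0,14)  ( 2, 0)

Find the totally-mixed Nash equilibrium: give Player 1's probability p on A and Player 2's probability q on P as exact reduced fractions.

P1 indiff ⇒ q·6+(1-q)·0 = q·0+(1-q)·2 ⇒ q(6) = (1-q)(2) ⇒ q = 1/4
P2 indiff ⇒ p·3+(1-p)·14 = p·5+(1-p)·0 ⇒ p(-2) = (1-p)(-14) ⇒ p = 7/8

p=7/8, q=1/4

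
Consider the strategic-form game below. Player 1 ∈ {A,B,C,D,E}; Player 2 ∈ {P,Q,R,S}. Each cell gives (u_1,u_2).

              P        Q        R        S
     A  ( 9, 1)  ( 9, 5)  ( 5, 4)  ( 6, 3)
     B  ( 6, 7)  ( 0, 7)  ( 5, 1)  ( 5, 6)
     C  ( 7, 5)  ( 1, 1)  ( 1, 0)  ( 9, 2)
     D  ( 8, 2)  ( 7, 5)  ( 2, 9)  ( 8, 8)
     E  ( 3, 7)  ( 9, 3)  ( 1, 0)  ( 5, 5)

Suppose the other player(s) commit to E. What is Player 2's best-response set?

P2 best: {P}

u_2(P vs E) = 7
u_2(Q vs E) = 3
u_2(R vs E) = 0
u_2(S vs E) = 5
max payoff 7 at {P}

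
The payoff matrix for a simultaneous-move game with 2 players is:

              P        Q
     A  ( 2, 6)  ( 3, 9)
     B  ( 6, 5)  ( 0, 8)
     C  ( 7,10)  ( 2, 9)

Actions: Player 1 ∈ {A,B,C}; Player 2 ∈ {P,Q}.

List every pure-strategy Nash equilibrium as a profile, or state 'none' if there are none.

(A,P): not NE [P1→C gives 7>2; P2→Q gives 9>6]
(A,Q): NE
(B,P): not NE [P1→C gives 7>6; P2→Q gives 8>5]
(B,Q): not NE [P1→A gives 3>0]
(C,P): NE
(C,Q): not NE [P1→A gives 3>2; P2→P gives 10>9]

NE set: (A,Q), (C,P)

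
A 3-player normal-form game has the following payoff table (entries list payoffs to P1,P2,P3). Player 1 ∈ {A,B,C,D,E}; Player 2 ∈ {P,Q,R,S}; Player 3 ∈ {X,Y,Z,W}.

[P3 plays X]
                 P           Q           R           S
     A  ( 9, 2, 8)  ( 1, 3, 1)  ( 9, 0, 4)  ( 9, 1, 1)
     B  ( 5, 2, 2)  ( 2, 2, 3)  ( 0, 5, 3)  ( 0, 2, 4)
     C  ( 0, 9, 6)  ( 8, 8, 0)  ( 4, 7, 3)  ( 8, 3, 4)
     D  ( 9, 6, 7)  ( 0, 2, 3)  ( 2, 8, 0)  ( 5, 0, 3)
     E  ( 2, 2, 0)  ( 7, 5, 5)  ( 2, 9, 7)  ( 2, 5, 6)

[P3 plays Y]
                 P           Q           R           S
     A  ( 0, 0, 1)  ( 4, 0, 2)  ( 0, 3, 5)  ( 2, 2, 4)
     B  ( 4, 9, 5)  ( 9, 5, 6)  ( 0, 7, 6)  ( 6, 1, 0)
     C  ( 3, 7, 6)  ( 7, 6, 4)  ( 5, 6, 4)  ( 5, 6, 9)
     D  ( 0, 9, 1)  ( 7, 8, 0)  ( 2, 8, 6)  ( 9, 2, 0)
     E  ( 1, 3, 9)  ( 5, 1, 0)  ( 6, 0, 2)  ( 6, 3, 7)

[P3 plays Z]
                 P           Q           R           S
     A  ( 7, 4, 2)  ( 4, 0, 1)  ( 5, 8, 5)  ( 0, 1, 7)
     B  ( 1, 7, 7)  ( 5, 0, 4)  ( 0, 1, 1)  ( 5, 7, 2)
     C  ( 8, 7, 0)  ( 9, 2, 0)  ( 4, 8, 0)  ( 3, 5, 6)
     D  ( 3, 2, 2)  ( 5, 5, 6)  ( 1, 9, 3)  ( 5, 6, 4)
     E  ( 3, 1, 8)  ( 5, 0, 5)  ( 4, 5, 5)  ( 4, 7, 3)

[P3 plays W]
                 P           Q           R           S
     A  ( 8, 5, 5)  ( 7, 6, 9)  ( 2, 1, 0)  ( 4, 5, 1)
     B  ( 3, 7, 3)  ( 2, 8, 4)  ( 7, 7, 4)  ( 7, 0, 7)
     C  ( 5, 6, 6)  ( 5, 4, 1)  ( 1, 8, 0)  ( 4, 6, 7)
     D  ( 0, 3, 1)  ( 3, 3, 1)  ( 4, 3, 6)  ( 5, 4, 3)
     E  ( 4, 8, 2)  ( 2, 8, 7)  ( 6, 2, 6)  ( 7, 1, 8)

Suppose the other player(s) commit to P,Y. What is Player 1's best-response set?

argmax u_1 = {B}

u_1(A vs P,Y) = 0
u_1(B vs P,Y) = 4
u_1(C vs P,Y) = 3
u_1(D vs P,Y) = 0
u_1(E vs P,Y) = 1
max payoff 4 at {B}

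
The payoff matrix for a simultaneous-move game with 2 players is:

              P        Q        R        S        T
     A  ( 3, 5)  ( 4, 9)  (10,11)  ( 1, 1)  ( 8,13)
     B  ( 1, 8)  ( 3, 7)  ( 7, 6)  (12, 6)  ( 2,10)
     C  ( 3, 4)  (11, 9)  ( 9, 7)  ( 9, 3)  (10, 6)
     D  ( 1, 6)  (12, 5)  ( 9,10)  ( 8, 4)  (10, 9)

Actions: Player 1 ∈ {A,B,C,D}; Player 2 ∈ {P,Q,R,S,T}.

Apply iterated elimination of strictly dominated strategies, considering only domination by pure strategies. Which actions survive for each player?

P2 drop P (T beats it: A:13>5 B:10>8 C:6>4 D:9>6)
P2 drop S (Q beats it: A:9>1 B:7>6 C:9>3 D:5>4)
P1 drop B (A beats it: Q:4>3 R:10>7 T:8>2)
P1→{A,C,D} P2→{Q,R,T}

Survivors P1:{A,C,D} P2:{Q,R,T}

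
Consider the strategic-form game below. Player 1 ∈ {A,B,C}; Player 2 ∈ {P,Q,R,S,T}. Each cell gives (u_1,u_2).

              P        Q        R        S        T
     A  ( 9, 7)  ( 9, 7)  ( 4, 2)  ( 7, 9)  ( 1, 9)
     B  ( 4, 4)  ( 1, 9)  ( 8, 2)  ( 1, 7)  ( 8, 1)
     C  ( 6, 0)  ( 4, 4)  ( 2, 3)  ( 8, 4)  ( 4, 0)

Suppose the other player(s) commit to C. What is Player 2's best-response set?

P2 best: {Q,S}

u_2(P vs C) = 0
u_2(Q vs C) = 4
u_2(R vs C) = 3
u_2(S vs C) = 4
u_2(T vs C) = 0
max payoff 4 at {Q,S}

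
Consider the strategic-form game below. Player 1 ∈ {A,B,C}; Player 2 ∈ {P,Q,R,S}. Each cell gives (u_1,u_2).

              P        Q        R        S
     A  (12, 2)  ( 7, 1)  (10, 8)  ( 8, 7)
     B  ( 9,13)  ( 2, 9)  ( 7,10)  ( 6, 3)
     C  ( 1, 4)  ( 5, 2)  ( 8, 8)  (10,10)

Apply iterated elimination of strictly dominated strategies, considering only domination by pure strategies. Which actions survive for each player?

P1 drop B (A beats it: P:12>9 Q:7>2 R:10>7 S:8>6)
P2 drop P (R beats it: A:8>2 C:8>4)
P2 drop Q (R beats it: A:8>1 C:8>2)
P1→{A,C} P2→{R,S}

Survivors P1:{A,C} P2:{R,S}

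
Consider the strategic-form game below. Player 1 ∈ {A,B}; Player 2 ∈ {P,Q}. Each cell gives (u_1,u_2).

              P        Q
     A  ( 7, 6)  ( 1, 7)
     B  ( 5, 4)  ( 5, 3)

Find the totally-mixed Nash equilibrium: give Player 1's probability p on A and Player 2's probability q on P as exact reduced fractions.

P1 indiff ⇒ q·7+(1-q)·1 = q·5+(1-q)·5 ⇒ q(2) = (1-q)(4) ⇒ q = 2/3
P2 indiff ⇒ p·6+(1-p)·4 = p·7+(1-p)·3 ⇒ p(-1) = (1-p)(-1) ⇒ p = 1/2

P1 mixes 1/2 on A; P2 mixes 2/3 on P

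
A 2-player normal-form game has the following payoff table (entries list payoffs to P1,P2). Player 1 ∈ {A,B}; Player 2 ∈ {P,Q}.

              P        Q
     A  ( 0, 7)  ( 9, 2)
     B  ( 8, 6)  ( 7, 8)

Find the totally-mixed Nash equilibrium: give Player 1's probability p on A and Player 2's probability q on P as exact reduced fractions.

(p,q) = (2/7, 1/5)

P1 indiff ⇒ q·0+(1-q)·9 = q·8+(1-q)·7 ⇒ q(-8) = (1-q)(-2) ⇒ q = 1/5
P2 indiff ⇒ p·7+(1-p)·6 = p·2+(1-p)·8 ⇒ p(5) = (1-p)(2) ⇒ p = 2/7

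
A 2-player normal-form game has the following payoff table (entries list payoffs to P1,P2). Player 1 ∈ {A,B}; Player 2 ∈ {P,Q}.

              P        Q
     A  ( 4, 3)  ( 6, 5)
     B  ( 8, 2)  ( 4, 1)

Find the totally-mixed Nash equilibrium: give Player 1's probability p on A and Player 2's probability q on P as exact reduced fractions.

p=1/3, q=1/3

P1 indiff ⇒ q·4+(1-q)·6 = q·8+(1-q)·4 ⇒ q(-4) = (1-q)(-2) ⇒ q = 1/3
P2 indiff ⇒ p·3+(1-p)·2 = p·5+(1-p)·1 ⇒ p(-2) = (1-p)(-1) ⇒ p = 1/3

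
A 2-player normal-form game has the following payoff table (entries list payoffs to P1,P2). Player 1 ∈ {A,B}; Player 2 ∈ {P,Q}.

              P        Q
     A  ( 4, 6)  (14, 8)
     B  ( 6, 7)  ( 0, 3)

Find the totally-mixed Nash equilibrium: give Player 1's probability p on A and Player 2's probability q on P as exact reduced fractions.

P1 indiff ⇒ q·4+(1-q)·14 = q·6+(1-q)·0 ⇒ q(-2) = (1-q)(-14) ⇒ q = 7/8
P2 indiff ⇒ p·6+(1-p)·7 = p·8+(1-p)·3 ⇒ p(-2) = (1-p)(-4) ⇒ p = 2/3

P1 mixes 2/3 on A; P2 mixes 7/8 on P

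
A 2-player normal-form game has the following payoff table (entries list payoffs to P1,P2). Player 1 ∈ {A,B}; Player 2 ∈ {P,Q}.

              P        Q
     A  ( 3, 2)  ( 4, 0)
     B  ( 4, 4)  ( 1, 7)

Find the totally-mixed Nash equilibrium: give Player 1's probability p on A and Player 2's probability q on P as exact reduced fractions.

(p,q) = (3/5, 3/4)

P1 indiff ⇒ q·3+(1-q)·4 = q·4+(1-q)·1 ⇒ q(-1) = (1-q)(-3) ⇒ q = 3/4
P2 indiff ⇒ p·2+(1-p)·4 = p·0+(1-p)·7 ⇒ p(2) = (1-p)(3) ⇒ p = 3/5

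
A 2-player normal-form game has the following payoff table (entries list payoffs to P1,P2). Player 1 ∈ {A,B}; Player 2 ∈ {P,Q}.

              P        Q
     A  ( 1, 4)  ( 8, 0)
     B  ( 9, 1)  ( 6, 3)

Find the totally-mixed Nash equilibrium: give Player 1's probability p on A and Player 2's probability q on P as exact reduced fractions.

P1 indiff ⇒ q·1+(1-q)·8 = q·9+(1-q)·6 ⇒ q(-8) = (1-q)(-2) ⇒ q = 1/5
P2 indiff ⇒ p·4+(1-p)·1 = p·0+(1-p)·3 ⇒ p(4) = (1-p)(2) ⇒ p = 1/3

p=1/3, q=1/5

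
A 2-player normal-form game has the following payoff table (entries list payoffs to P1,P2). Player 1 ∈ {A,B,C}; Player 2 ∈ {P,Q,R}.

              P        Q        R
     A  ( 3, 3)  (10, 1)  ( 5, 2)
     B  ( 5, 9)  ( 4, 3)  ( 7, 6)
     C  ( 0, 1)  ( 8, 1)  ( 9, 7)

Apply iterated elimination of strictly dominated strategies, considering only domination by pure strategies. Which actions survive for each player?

P2 drop Q (R beats it: A:2>1 B:6>3 C:7>1)
P1 drop A (B beats it: P:5>3 R:7>5)
P1→{B,C} P2→{P,R}

Remaining: P1:{B,C} P2:{P,R}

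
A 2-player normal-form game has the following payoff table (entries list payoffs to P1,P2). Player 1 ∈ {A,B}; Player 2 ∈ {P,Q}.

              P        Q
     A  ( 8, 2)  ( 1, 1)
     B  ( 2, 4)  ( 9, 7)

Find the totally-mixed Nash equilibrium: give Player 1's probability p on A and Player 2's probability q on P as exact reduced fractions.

P1 mixes 3/4 on A; P2 mixes 4/7 on P

P1 indiff ⇒ q·8+(1-q)·1 = q·2+(1-q)·9 ⇒ q(6) = (1-q)(8) ⇒ q = 4/7
P2 indiff ⇒ p·2+(1-p)·4 = p·1+(1-p)·7 ⇒ p(1) = (1-p)(3) ⇒ p = 3/4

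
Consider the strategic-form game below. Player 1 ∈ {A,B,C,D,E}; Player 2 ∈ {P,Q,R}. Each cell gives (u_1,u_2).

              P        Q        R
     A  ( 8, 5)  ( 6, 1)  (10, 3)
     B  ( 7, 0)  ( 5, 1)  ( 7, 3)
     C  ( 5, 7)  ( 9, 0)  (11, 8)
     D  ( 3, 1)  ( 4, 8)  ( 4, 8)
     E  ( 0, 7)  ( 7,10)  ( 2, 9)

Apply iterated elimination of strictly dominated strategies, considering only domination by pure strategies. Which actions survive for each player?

P1 drop B (A beats it: P:8>7 Q:6>5 R:10>7)
P1 drop D (A beats it: P:8>3 Q:6>4 R:10>4)
P1 drop E (C beats it: P:5>0 Q:9>7 R:11>2)
P2 drop Q (P beats it: A:5>1 C:7>0)
P1→{A,C} P2→{P,R}

Survivors P1:{A,C} P2:{P,R}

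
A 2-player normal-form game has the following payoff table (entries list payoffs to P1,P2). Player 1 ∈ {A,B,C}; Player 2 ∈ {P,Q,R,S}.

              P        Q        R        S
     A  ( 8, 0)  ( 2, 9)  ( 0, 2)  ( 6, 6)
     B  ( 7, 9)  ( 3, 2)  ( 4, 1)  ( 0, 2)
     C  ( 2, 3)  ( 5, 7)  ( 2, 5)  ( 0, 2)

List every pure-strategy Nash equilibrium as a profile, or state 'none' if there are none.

Nash profiles: (C,Q)

(A,P): not NE [P2→Q gives 9>0]
(A,Q): not NE [P1→C gives 5>2]
(A,R): not NE [P1→B gives 4>0; P2→Q gives 9>2]
(A,S): not NE [P2→Q gives 9>6]
(B,P): not NE [P1→A gives 8>7]
(B,Q): not NE [P1→C gives 5>3; P2→P gives 9>2]
(B,R): not NE [P2→P gives 9>1]
(B,S): not NE [P1→A gives 6>0; P2→P gives 9>2]
(C,P): not NE [P1→A gives 8>2; P2→Q gives 7>3]
(C,Q): NE
(C,R): not NE [P1→B gives 4>2; P2→Q gives 7>5]
(C,S): not NE [P1→A gives 6>0; P2→Q gives 7>2]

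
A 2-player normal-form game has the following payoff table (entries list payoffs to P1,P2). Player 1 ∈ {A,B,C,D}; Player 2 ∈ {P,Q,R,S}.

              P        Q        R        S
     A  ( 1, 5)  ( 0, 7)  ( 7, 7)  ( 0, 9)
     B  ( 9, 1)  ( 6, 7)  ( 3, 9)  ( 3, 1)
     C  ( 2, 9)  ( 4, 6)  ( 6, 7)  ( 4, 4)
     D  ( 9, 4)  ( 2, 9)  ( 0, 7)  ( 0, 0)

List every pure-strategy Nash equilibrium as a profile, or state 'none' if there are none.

Equilibria: none

(A,P): not NE [P1→D gives 9>1; P2→S gives 9>5]
(A,Q): not NE [P1→B gives 6>0; P2→S gives 9>7]
(A,R): not NE [P2→S gives 9>7]
(A,S): not NE [P1→C gives 4>0]
(B,P): not NE [P2→R gives 9>1]
(B,Q): not NE [P2→R gives 9>7]
(B,R): not NE [P1→A gives 7>3]
(B,S): not NE [P1→C gives 4>3; P2→R gives 9>1]
(C,P): not NE [P1→D gives 9>2]
(C,Q): not NE [P1→B gives 6>4; P2→P gives 9>6]
(C,R): not NE [P1→A gives 7>6; P2→P gives 9>7]
(C,S): not NE [P2→P gives 9>4]
(D,P): not NE [P2→Q gives 9>4]
(D,Q): not NE [P1→B gives 6>2]
(D,R): not NE [P1→A gives 7>0; P2→Q gives 9>7]
(D,S): not NE [P1→C gives 4>0; P2→Q gives 9>0]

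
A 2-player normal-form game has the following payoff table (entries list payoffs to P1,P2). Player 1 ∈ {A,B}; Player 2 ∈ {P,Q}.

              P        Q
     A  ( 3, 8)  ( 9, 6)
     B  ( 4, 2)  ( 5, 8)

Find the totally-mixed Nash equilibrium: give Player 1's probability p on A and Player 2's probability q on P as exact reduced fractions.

P1 indiff ⇒ q·3+(1-q)·9 = q·4+(1-q)·5 ⇒ q(-1) = (1-q)(-4) ⇒ q = 4/5
P2 indiff ⇒ p·8+(1-p)·2 = p·6+(1-p)·8 ⇒ p(2) = (1-p)(6) ⇒ p = 3/4

(p,q) = (3/4, 4/5)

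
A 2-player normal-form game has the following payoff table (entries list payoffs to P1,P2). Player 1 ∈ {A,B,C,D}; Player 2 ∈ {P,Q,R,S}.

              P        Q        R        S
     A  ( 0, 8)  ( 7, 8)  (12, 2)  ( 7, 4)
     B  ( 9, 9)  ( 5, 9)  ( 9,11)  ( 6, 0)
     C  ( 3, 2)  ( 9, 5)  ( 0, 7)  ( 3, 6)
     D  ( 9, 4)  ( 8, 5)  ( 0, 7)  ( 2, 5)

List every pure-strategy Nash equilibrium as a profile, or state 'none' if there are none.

(A,P): not NE [P1→D gives 9>0]
(A,Q): not NE [P1→C gives 9>7]
(A,R): not NE [P2→Q gives 8>2]
(A,S): not NE [P2→Q gives 8>4]
(B,P): not NE [P2→R gives 11>9]
(B,Q): not NE [P1→C gives 9>5; P2→R gives 11>9]
(B,R): not NE [P1→A gives 12>9]
(B,S): not NE [P1→A gives 7>6; P2→R gives 11>0]
(C,P): not NE [P1→D gives 9>3; P2→R gives 7>2]
(C,Q): not NE [P2→R gives 7>5]
(C,R): not NE [P1→A gives 12>0]
(C,S): not NE [P1→A gives 7>3; P2→R gives 7>6]
(D,P): not NE [P2→R gives 7>4]
(D,Q): not NE [P1→C gives 9>8; P2→R gives 7>5]
(D,R): not NE [P1→A gives 12>0]
(D,S): not NE [P1→A gives 7>2; P2→R gives 7>5]

No pure NE.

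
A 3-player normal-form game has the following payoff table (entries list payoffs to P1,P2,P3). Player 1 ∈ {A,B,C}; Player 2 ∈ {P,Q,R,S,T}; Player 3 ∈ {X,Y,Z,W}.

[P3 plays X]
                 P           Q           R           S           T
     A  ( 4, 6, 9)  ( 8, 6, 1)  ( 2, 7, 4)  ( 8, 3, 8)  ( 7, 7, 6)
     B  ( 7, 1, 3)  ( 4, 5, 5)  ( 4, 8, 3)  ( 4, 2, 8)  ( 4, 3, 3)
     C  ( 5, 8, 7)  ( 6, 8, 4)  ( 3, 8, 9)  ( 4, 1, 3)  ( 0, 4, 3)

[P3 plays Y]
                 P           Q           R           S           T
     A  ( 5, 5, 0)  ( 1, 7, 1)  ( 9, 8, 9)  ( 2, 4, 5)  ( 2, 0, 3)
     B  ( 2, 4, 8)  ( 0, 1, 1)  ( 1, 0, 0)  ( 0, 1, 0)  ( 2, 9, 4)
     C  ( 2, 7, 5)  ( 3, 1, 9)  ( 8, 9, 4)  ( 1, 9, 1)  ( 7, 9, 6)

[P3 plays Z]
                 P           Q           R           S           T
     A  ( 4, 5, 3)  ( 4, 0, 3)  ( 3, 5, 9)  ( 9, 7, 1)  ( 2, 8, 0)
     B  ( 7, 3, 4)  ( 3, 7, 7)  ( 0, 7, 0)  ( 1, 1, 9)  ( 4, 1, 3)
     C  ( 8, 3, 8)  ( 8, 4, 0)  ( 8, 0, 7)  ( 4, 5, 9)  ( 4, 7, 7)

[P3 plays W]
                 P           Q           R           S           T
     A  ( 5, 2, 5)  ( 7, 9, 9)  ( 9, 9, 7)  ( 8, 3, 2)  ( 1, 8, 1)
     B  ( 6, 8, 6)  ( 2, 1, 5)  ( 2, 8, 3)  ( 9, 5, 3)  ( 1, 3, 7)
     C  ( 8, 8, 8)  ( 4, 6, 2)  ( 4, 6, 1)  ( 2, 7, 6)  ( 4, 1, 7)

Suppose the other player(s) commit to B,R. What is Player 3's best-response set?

u_3(X vs B,R) = 3
u_3(Y vs B,R) = 0
u_3(Z vs B,R) = 0
u_3(W vs B,R) = 3
max payoff 3 at {X,W}

BR_3 = {X,W}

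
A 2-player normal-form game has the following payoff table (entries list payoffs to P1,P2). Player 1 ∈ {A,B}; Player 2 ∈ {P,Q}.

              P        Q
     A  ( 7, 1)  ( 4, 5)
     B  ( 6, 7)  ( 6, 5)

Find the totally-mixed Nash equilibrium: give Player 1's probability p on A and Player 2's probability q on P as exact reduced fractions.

P1 mixes 1/3 on A; P2 mixes 2/3 on P

P1 indiff ⇒ q·7+(1-q)·4 = q·6+(1-q)·6 ⇒ q(1) = (1-q)(2) ⇒ q = 2/3
P2 indiff ⇒ p·1+(1-p)·7 = p·5+(1-p)·5 ⇒ p(-4) = (1-p)(-2) ⇒ p = 1/3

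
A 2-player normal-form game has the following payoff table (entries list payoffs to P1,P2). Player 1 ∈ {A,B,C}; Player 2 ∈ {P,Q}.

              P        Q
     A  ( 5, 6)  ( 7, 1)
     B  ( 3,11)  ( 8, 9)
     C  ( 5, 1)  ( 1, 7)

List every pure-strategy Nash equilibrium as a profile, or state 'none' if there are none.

(A,P): NE
(A,Q): not NE [P1→B gives 8>7; P2→P gives 6>1]
(B,P): not NE [P1→C gives 5>3]
(B,Q): not NE [P2→P gives 11>9]
(C,P): not NE [P2→Q gives 7>1]
(C,Q): not NE [P1→B gives 8>1]

Nash profiles: (A,P)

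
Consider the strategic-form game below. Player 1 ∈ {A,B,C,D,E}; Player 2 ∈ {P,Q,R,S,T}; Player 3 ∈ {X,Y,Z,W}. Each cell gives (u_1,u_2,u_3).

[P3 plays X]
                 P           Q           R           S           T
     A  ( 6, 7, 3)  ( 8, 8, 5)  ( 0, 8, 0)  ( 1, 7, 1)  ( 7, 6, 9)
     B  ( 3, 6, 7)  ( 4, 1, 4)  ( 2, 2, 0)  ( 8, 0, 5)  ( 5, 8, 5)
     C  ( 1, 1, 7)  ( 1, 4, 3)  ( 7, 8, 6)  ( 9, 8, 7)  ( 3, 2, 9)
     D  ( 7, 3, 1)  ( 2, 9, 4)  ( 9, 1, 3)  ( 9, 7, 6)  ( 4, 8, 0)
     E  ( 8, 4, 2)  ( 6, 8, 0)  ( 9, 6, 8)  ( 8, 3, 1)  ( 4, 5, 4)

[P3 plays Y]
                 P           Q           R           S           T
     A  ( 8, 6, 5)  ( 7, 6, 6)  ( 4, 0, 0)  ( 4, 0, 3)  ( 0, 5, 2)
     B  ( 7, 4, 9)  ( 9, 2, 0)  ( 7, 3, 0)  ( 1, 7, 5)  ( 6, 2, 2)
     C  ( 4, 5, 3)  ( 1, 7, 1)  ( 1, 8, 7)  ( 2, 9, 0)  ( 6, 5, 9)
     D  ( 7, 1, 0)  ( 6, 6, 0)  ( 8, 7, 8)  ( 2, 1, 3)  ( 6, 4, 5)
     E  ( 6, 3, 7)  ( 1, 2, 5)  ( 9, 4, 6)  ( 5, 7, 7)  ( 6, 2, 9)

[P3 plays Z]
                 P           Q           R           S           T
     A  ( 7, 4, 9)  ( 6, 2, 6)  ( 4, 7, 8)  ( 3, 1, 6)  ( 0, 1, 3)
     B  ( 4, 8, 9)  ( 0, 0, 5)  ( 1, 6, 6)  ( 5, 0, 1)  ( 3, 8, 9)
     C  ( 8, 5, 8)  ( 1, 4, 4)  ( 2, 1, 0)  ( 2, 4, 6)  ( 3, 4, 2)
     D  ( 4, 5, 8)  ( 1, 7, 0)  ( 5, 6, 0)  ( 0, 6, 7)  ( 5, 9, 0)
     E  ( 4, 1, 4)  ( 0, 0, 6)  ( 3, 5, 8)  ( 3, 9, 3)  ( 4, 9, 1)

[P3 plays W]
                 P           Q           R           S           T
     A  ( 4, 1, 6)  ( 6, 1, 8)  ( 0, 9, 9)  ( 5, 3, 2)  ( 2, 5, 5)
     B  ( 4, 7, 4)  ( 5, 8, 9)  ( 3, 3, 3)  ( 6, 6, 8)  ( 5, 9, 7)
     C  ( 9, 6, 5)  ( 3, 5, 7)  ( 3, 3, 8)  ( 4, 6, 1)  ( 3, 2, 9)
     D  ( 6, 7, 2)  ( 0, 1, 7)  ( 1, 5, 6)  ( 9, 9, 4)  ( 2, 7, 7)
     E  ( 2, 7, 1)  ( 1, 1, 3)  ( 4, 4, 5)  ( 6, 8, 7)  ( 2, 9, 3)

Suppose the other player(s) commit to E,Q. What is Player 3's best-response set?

u_3(X vs E,Q) = 0
u_3(Y vs E,Q) = 5
u_3(Z vs E,Q) = 6
u_3(W vs E,Q) = 3
max payoff 6 at {Z}

P3 best: {Z}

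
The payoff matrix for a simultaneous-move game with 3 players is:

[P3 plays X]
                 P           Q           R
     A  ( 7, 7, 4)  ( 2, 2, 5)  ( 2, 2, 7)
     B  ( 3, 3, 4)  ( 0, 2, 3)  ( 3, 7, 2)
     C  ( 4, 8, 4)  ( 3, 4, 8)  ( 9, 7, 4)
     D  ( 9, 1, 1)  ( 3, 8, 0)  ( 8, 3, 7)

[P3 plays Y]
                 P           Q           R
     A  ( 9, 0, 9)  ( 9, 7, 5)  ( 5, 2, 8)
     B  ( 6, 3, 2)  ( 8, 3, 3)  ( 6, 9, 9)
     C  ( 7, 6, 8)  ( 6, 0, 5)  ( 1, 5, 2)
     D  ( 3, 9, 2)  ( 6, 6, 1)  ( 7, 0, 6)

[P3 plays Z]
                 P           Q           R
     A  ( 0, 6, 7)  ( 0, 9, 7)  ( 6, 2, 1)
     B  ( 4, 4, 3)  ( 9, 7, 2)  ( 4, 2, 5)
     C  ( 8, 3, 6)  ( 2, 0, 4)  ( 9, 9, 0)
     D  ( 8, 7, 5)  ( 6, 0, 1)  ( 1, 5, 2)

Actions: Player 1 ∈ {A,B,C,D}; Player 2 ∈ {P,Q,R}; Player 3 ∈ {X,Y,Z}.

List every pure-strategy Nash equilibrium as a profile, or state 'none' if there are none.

NE set: (D,P,Z)

(A,P,X): not NE [P1→D gives 9>7; P3→Y gives 9>4]
(A,P,Y): not NE [P2→Q gives 7>0]
(A,P,Z): not NE [P1→D gives 8>0; P2→Q gives 9>6; P3→Y gives 9>7]
(A,Q,X): not NE [P1→D gives 3>2; P2→P gives 7>2; P3→Z gives 7>5]
(A,Q,Y): not NE [P3→Z gives 7>5]
(A,Q,Z): not NE [P1→B gives 9>0]
(A,R,X): not NE [P1→C gives 9>2; P2→P gives 7>2; P3→Y gives 8>7]
(A,R,Y): not NE [P1→D gives 7>5; P2→Q gives 7>2]
(A,R,Z): not NE [P1→C gives 9>6; P2→Q gives 9>2; P3→Y gives 8>1]
(B,P,X): not NE [P1→D gives 9>3; P2→R gives 7>3]
(B,P,Y): not NE [P1→A gives 9>6; P2→R gives 9>3; P3→X gives 4>2]
(B,P,Z): not NE [P1→D gives 8>4; P2→Q gives 7>4; P3→X gives 4>3]
(B,Q,X): not NE [P1→D gives 3>0; P2→R gives 7>2]
(B,Q,Y): not NE [P1→A gives 9>8; P2→R gives 9>3]
(B,Q,Z): not NE [P3→Y gives 3>2]
(B,R,X): not NE [P1→C gives 9>3; P3→Y gives 9>2]
(B,R,Y): not NE [P1→D gives 7>6]
(B,R,Z): not NE [P1→C gives 9>4; P2→Q gives 7>2; P3→Y gives 9>5]
(C,P,X): not NE [P1→D gives 9>4; P3→Y gives 8>4]
(C,P,Y): not NE [P1→A gives 9>7]
(C,P,Z): not NE [P2→R gives 9>3; P3→Y gives 8>6]
(C,Q,X): not NE [P2→P gives 8>4]
(C,Q,Y): not NE [P1→A gives 9>6; P2→P gives 6>0; P3→X gives 8>5]
(C,Q,Z): not NE [P1→B gives 9>2; P2→R gives 9>0; P3→X gives 8>4]
(C,R,X): not NE [P2→P gives 8>7]
(C,R,Y): not NE [P1→D gives 7>1; P2→P gives 6>5; P3→X gives 4>2]
(C,R,Z): not NE [P3→X gives 4>0]
(D,P,X): not NE [P2→Q gives 8>1; P3→Z gives 5>1]
(D,P,Y): not NE [P1→A gives 9>3; P3→Z gives 5>2]
(D,P,Z): NE
(D,Q,X): not NE [P3→Z gives 1>0]
(D,Q,Y): not NE [P1→A gives 9>6; P2→P gives 9>6]
(D,Q,Z): not NE [P1→B gives 9>6; P2→P gives 7>0]
(D,R,X): not NE [P1→C gives 9>8; P2→Q gives 8>3]
(D,R,Y): not NE [P2→P gives 9>0; P3→X gives 7>6]
(D,R,Z): not NE [P1→C gives 9>1; P2→P gives 7>5; P3→X gives 7>2]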